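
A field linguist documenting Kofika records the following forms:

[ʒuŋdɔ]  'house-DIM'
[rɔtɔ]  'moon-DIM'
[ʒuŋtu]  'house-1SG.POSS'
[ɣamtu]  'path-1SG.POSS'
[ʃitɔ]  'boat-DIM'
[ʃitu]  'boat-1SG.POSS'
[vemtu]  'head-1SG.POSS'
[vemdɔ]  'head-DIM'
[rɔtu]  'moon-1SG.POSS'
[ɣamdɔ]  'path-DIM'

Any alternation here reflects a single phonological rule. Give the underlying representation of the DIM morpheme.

The DIM morpheme has two allomorphs, [-dɔ] and [-tɔ].
By contrast the 1SG.POSS suffix keeps its initial [t] throughout — that segment must be underlying.
So the underlying form is /-dɔ/, and voiced stops become voiceless after a vowel.

/-dɔ/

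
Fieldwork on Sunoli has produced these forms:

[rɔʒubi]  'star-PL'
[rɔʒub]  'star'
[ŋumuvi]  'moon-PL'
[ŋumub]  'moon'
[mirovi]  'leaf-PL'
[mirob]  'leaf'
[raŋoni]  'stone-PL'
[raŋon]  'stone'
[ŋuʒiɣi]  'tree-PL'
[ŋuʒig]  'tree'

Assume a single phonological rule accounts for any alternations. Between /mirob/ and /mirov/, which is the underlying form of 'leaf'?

/mirov/

In [mirovi] and [mirob] the final segment of 'leaf' alternates: [v] ~ [b].
If /b/ were underlying and a rule turned it into [v] before the PL suffix, 'star' would also alternate; but it has [b] in both [rɔʒubi] and [rɔʒub].
The alternation reflects word-final hardening: voiced fricatives become stops word-finally. /v/ is underlying.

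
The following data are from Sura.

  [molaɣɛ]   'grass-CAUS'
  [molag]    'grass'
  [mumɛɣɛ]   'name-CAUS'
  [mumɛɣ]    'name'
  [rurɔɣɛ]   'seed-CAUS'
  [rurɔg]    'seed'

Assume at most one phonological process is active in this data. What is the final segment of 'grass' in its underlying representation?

The stem for 'grass' ends in [ɣ] in [molaɣɛ] but [g] in [molag].
Compare 'name', with invariant [ɣ] in [mumɛɣɛ] and [mumɛɣ]: an analysis with underlying /ɣ/ and a rule producing [g] in isolation would wrongly predict alternation here too.
The alternation reflects intervocalic spirantization: voiced stops become fricatives between vowels. /g/ is underlying.

/g/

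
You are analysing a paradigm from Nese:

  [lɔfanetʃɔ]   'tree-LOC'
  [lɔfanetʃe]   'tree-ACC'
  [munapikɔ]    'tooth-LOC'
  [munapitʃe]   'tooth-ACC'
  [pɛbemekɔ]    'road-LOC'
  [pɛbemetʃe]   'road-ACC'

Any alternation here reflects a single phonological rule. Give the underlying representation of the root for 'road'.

/pɛbemek/

The root 'road' surfaces as [pɛbemekɔ] and [pɛbemetʃe], with a stem-final [k] ~ [tʃ] alternation.
Compare 'tree', with invariant [tʃ] in [lɔfanetʃɔ] and [lɔfanetʃe]: an analysis with underlying /tʃ/ and a rule producing [k] before the LOC suffix would wrongly predict alternation here too.
So /k/ is underlying, and a rule of palatalization before a front vowel — /k/ becomes palato-alveolar [tʃ] before a front vowel — gives [tʃ].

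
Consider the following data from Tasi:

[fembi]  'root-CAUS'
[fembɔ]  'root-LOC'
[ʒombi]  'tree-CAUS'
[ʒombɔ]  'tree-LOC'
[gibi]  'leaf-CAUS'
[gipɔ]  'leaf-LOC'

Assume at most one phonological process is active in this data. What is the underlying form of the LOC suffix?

/-pɔ/

The LOC morpheme has two allomorphs, [-bɔ] and [-pɔ].
By contrast the CAUS suffix keeps its initial [b] throughout — that segment must be underlying.
So the underlying form is /-pɔ/, and voiceless stops become voiced after a nasal.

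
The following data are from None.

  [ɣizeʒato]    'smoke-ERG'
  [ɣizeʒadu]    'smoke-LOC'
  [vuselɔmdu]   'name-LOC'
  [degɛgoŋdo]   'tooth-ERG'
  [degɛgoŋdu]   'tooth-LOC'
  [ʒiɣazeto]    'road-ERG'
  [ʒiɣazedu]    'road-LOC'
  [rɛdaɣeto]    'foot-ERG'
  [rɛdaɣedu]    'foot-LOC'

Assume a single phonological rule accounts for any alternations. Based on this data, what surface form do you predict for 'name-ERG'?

[vuselɔmdo]

The ERG morpheme has two allomorphs, [-do] and [-to].
The LOC suffix, which begins with [d], is invariant after every stem; so [d] is not altered by any rule here.
The ERG suffix is therefore /-to/ underlyingly, with post-nasal voicing: voiceless stops become voiced after a nasal.
After 'name', which ends in a nasal, the suffix surfaces as [-do], giving [vuselɔmdo].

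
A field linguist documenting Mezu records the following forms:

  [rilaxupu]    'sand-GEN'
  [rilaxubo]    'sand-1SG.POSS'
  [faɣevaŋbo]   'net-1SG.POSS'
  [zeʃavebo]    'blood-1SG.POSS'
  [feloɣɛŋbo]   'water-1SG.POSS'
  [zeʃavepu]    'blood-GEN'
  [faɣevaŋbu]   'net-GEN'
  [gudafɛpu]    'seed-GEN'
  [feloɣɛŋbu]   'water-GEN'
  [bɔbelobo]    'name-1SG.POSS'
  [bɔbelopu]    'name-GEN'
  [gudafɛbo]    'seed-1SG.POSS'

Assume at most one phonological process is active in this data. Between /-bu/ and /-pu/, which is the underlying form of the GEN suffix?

/-pu/

The GEN morpheme has two allomorphs, [-bu] and [-pu].
The 1SG.POSS suffix, which begins with [b], is invariant after every stem; so [b] is not altered by any rule here.
So the underlying form is /-pu/, and voiceless stops become voiced after a nasal.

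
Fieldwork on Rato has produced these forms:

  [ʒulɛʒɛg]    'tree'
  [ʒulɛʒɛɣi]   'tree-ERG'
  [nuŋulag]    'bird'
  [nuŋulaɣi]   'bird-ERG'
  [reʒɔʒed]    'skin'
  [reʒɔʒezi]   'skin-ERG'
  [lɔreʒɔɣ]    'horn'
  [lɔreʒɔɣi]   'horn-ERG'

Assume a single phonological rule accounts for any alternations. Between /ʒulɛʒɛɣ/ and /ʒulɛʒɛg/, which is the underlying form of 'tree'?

'tree' shows [g] ~ [ɣ] at the end of the stem ([ʒulɛʒɛg] vs [ʒulɛʒɛɣi]).
If /ɣ/ were underlying and a rule turned it into [g] in isolation, 'horn' would also alternate; but it has [ɣ] in both [lɔreʒɔɣ] and [lɔreʒɔɣi].
So /g/ is underlying, and a rule of intervocalic spirantization — voiced stops become fricatives between vowels — gives [ɣ].

/ʒulɛʒɛg/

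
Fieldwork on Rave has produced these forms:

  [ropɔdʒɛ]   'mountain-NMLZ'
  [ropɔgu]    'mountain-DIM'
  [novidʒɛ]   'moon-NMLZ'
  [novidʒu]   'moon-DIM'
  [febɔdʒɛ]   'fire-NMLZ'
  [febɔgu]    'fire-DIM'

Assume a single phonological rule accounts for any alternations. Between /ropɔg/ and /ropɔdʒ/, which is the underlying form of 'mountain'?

/ropɔg/

In [ropɔdʒɛ] and [ropɔgu] the final segment of 'mountain' alternates: [dʒ] ~ [g].
But 'moon' keeps [dʒ] in both environments ([novidʒɛ], [novidʒu]), so there is no rule changing /dʒ/ to [g] before the DIM suffix.
The underlying segment must be /g/; /g/ becomes palato-alveolar [dʒ] before a front vowel, yielding [dʒ] there.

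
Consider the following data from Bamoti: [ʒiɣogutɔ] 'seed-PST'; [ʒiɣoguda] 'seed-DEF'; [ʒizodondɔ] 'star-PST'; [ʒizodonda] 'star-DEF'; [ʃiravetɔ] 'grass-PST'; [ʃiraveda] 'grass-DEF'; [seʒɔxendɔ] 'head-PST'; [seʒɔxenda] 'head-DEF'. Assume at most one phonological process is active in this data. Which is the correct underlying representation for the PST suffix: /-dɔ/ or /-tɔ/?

/-tɔ/

The PST suffix surfaces as [-dɔ] and [-tɔ], depending on the final segment of the stem.
By contrast the DEF suffix keeps its initial [d] throughout — that segment must be underlying.
So the underlying form is /-tɔ/, and voiceless stops become voiced after a nasal.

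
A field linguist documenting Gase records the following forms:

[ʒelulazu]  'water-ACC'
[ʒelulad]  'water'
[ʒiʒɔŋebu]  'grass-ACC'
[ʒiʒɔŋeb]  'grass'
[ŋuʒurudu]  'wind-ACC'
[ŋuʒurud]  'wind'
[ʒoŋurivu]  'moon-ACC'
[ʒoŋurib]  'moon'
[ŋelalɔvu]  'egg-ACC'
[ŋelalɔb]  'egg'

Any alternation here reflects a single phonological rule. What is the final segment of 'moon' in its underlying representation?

/v/

'moon' shows [v] ~ [b] at the end of the stem ([ʒoŋurivu] vs [ʒoŋurib]).
If /b/ were underlying and a rule turned it into [v] before the ACC suffix, 'grass' would also alternate; but it has [b] in both [ʒiʒɔŋebu] and [ʒiʒɔŋeb].
Therefore /v/ is basic and [b] is derived by word-final hardening (voiced fricatives become stops word-finally).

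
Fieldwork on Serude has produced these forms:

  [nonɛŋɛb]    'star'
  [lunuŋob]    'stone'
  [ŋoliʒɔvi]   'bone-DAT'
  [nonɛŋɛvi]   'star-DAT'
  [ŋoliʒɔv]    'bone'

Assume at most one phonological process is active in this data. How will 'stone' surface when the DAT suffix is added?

[lunuŋovi]

'star' shows [b] ~ [v] at the end of the stem ([nonɛŋɛb] vs [nonɛŋɛvi]).
If /v/ were underlying and a rule turned it into [b] in isolation, 'bone' would also alternate; but it has [v] in both [ŋoliʒɔv] and [ŋoliʒɔvi].
The underlying segment must be /b/; voiced stops become fricatives between vowels, yielding [v] there.
From [lunuŋob] the stem 'stone' is /lunuŋob/; between vowels this yields [lunuŋovi].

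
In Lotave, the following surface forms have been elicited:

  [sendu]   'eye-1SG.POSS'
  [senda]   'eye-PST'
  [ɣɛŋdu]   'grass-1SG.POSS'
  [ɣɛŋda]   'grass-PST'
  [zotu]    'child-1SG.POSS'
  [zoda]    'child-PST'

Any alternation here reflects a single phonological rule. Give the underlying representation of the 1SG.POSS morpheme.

/-tu/

The 1SG.POSS suffix surfaces as [-du] and [-tu], depending on the final segment of the stem.
By contrast the PST suffix keeps its initial [d] throughout — that segment must be underlying.
The 1SG.POSS suffix is therefore /-tu/ underlyingly, with post-nasal voicing: voiceless stops become voiced after a nasal.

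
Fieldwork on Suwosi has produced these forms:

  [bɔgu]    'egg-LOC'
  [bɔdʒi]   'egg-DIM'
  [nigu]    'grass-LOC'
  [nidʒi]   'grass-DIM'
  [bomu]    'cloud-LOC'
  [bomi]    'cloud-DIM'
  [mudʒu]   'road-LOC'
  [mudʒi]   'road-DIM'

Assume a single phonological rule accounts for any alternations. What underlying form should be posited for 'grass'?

The root 'grass' surfaces as [nigu] and [nidʒi], with a stem-final [g] ~ [dʒ] alternation.
If /dʒ/ were underlying and a rule turned it into [g] before the LOC suffix, 'road' would also alternate; but it has [dʒ] in both [mudʒu] and [mudʒi].
The underlying segment must be /g/; /g/ becomes palato-alveolar [dʒ] before a front vowel, yielding [dʒ] there.
So 'grass' = /nig/.

/nig/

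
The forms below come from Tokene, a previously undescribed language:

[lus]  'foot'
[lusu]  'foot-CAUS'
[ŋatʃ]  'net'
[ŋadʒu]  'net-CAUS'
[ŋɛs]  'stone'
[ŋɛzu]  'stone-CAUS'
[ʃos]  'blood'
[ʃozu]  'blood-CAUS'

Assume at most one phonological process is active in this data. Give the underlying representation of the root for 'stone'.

The stem for 'stone' ends in [s] in [ŋɛs] but [z] in [ŋɛzu].
Compare 'foot', with invariant [s] in [lus] and [lusu]: an analysis with underlying /s/ and a rule producing [z] before the CAUS suffix would wrongly predict alternation here too.
The alternation reflects word-final obstruent devoicing: voiced obstruents become voiceless word-finally. /z/ is underlying.
The underlying form of 'stone' is therefore /ŋɛz/.

/ŋɛz/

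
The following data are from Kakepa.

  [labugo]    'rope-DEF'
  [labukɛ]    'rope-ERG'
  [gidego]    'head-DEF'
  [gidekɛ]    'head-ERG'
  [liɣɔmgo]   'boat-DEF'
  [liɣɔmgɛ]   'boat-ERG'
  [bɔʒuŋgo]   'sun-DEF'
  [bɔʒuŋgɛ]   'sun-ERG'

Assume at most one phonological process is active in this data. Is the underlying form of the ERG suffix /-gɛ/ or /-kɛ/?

The ERG suffix surfaces as [-gɛ] and [-kɛ], depending on the final segment of the stem.
The DEF suffix, which begins with [g], is invariant after every stem; so [g] is not altered by any rule here.
The ERG suffix is therefore /-kɛ/ underlyingly, with post-nasal voicing: voiceless stops become voiced after a nasal.

/-kɛ/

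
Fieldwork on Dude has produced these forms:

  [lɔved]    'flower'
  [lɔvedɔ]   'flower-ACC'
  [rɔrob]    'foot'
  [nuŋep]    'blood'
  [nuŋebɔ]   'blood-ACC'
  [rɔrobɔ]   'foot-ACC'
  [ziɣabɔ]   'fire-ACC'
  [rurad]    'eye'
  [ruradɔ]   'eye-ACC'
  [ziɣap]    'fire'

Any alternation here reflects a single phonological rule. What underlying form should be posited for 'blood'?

/nuŋep/

In [nuŋebɔ] and [nuŋep] the final segment of 'blood' alternates: [b] ~ [p].
Compare 'foot', with invariant [b] in [rɔrobɔ] and [rɔrob]: an analysis with underlying /b/ and a rule producing [p] in isolation would wrongly predict alternation here too.
The alternation reflects intervocalic voicing: voiceless stops become voiced between vowels. /p/ is underlying.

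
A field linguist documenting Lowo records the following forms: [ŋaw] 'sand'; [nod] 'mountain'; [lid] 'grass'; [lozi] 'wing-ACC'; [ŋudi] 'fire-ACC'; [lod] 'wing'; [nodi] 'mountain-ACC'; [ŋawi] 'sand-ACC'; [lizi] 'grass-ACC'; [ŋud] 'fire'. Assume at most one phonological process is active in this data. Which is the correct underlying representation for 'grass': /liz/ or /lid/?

/liz/

In [lid] and [lizi] the final segment of 'grass' alternates: [d] ~ [z].
Compare 'fire', with invariant [d] in [ŋud] and [ŋudi]: an analysis with underlying /d/ and a rule producing [z] before the ACC suffix would wrongly predict alternation here too.
Therefore /z/ is basic and [d] is derived by word-final hardening (voiced fricatives become stops word-finally).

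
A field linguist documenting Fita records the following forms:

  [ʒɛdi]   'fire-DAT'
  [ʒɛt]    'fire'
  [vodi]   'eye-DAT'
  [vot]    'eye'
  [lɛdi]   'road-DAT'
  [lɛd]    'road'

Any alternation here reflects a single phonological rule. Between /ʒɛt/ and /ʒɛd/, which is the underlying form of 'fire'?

'fire' shows [d] ~ [t] at the end of the stem ([ʒɛdi] vs [ʒɛt]).
But 'road' keeps [d] in both environments ([lɛdi], [lɛd]), so there is no rule changing /d/ to [t] in isolation.
So /t/ is underlying, and a rule of intervocalic voicing — voiceless stops become voiced between vowels — gives [d].

/ʒɛt/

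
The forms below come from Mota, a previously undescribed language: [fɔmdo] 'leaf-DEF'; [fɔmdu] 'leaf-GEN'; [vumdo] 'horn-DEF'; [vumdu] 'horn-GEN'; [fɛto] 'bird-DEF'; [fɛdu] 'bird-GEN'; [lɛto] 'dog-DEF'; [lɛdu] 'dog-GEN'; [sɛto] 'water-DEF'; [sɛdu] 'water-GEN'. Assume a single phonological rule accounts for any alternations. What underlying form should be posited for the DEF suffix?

The DEF morpheme has two allomorphs, [-do] and [-to].
The GEN suffix, which begins with [d], is invariant after every stem; so [d] is not altered by any rule here.
So the underlying form is /-to/, and voiceless stops become voiced after a nasal.

/-to/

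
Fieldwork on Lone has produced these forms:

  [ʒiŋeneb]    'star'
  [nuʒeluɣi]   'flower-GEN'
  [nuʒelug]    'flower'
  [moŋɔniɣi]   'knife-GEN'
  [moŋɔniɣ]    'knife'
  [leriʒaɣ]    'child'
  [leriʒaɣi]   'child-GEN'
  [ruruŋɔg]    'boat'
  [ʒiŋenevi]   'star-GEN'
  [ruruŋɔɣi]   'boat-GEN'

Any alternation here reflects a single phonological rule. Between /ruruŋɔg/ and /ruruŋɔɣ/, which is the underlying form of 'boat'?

In [ruruŋɔɣi] and [ruruŋɔg] the final segment of 'boat' alternates: [ɣ] ~ [g].
The stem 'knife' ([moŋɔniɣi], [moŋɔniɣ]) shows [ɣ] unchanged in both environments, so [ɣ] cannot be basic with [g] derived in isolation.
Therefore /g/ is basic and [ɣ] is derived by intervocalic spirantization (voiced stops become fricatives between vowels).

/ruruŋɔg/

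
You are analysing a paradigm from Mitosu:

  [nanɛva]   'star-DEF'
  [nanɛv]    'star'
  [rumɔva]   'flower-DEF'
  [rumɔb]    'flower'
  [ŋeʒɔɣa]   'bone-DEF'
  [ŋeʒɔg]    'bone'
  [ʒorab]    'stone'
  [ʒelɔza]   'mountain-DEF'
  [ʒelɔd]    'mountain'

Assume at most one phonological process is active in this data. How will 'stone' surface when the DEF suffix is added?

In [rumɔva] and [rumɔb] the final segment of 'flower' alternates: [v] ~ [b].
The stem 'star' ([nanɛva], [nanɛv]) shows [v] unchanged in both environments, so [v] cannot be basic with [b] derived in isolation.
So /b/ is underlying, and a rule of intervocalic spirantization — voiced stops become fricatives between vowels — gives [v].
The one attested form of 'stone', [ʒorab], shows underlying /ʒorab/. Applying the same rule between vowels gives [ʒorava].

[ʒorava]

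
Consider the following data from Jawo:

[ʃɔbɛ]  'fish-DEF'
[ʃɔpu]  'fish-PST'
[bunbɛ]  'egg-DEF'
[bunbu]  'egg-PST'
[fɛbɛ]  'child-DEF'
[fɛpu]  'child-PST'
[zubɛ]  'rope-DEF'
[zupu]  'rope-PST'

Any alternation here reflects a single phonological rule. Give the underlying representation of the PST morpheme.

/-pu/

The PST suffix surfaces as [-bu] and [-pu], depending on the final segment of the stem.
By contrast the DEF suffix keeps its initial [b] throughout — that segment must be underlying.
The PST suffix is therefore /-pu/ underlyingly, with post-nasal voicing: voiceless stops become voiced after a nasal.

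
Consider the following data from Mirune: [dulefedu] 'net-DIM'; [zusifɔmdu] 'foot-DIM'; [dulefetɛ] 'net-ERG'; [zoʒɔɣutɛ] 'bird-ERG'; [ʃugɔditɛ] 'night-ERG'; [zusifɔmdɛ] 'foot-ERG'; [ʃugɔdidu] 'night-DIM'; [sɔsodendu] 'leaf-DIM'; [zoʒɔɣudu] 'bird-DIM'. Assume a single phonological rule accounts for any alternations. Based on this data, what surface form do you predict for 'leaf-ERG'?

[sɔsodendɛ]

The ERG suffix surfaces as [-dɛ] and [-tɛ], depending on the final segment of the stem.
By contrast the DIM suffix keeps its initial [d] throughout — that segment must be underlying.
The ERG suffix is therefore /-tɛ/ underlyingly, with post-nasal voicing: voiceless stops become voiced after a nasal.
After 'leaf', which ends in a nasal, the suffix surfaces as [-dɛ], giving [sɔsodendɛ].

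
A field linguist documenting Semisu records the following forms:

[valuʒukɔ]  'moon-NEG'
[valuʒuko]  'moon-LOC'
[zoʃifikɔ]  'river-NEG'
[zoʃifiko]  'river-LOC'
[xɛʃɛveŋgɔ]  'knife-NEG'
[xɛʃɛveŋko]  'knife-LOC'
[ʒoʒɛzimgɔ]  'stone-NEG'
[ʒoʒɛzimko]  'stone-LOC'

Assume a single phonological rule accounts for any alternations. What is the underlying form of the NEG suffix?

/-gɔ/

The NEG morpheme has two allomorphs, [-gɔ] and [-kɔ].
The LOC suffix, which begins with [k], is invariant after every stem; so [k] is not altered by any rule here.
The NEG suffix is therefore /-gɔ/ underlyingly, with post-vocalic devoicing: voiced stops become voiceless after a vowel.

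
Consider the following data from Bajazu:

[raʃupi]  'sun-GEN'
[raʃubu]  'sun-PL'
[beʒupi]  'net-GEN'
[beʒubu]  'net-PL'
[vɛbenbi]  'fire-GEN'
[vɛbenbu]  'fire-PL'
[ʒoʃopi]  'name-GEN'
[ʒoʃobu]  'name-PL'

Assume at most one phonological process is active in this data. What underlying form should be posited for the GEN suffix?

The GEN suffix surfaces as [-bi] and [-pi], depending on the final segment of the stem.
By contrast the PL suffix keeps its initial [b] throughout — that segment must be underlying.
The GEN suffix is therefore /-pi/ underlyingly, with post-nasal voicing: voiceless stops become voiced after a nasal.

/-pi/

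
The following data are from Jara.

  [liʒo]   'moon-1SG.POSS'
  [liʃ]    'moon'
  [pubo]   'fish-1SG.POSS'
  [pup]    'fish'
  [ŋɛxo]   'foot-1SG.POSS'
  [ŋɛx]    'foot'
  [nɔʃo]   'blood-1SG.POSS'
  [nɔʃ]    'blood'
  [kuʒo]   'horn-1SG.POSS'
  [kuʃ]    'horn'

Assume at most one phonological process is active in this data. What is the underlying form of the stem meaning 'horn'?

/kuʒ/

In [kuʒo] and [kuʃ] the final segment of 'horn' alternates: [ʒ] ~ [ʃ].
The stem 'blood' ([nɔʃo], [nɔʃ]) shows [ʃ] unchanged in both environments, so [ʃ] cannot be basic with [ʒ] derived before the 1SG.POSS suffix.
The alternation reflects word-final obstruent devoicing: voiced obstruents become voiceless word-finally. /ʒ/ is underlying.
The underlying form of 'horn' is therefore /kuʒ/.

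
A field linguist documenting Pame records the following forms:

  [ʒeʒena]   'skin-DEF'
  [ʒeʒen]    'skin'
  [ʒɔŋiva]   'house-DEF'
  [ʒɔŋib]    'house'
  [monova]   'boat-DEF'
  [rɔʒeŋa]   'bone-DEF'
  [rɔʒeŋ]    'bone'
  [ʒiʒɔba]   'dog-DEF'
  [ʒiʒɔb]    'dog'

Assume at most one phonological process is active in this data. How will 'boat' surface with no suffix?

In [ʒɔŋiva] and [ʒɔŋib] the final segment of 'house' alternates: [v] ~ [b].
If /b/ were underlying and a rule turned it into [v] before the DEF suffix, 'dog' would also alternate; but it has [b] in both [ʒiʒɔba] and [ʒiʒɔb].
The underlying segment must be /v/; voiced fricatives become stops word-finally, yielding [b] there.
From [monova] the stem 'boat' is /monov/; word-finally this yields [monob].

[monob]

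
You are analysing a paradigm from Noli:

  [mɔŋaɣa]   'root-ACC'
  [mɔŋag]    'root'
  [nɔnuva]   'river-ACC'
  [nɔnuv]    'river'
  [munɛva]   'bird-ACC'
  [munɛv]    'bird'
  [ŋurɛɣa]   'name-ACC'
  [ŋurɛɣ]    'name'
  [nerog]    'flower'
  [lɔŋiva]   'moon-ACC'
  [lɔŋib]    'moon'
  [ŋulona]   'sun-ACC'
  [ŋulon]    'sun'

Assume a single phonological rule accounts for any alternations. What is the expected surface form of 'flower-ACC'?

The stem for 'root' ends in [ɣ] in [mɔŋaɣa] but [g] in [mɔŋag].
The stem 'name' ([ŋurɛɣa], [ŋurɛɣ]) shows [ɣ] unchanged in both environments, so [ɣ] cannot be basic with [g] derived in isolation.
So /g/ is underlying, and a rule of intervocalic spirantization — voiced stops become fricatives between vowels — gives [ɣ].
The one attested form of 'flower', [nerog], shows underlying /nerog/. Applying the same rule between vowels gives [neroɣa].

[neroɣa]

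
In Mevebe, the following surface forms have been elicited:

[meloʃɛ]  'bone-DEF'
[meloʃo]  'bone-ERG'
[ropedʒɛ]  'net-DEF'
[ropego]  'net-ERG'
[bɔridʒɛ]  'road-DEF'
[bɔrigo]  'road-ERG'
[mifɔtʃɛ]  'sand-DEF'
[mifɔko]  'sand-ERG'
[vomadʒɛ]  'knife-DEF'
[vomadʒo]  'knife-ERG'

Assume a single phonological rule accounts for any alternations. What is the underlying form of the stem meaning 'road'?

The root 'road' surfaces as [bɔridʒɛ] and [bɔrigo], with a stem-final [dʒ] ~ [g] alternation.
The stem 'knife' ([vomadʒɛ], [vomadʒo]) shows [dʒ] unchanged in both environments, so [dʒ] cannot be basic with [g] derived before the ERG suffix.
The alternation reflects palatalization before a front vowel: /k/ and /g/ become palato-alveolar [tʃ] and [dʒ] before a front vowel. /g/ is underlying.
Hence 'road' is /bɔrig/ underlyingly.

/bɔrig/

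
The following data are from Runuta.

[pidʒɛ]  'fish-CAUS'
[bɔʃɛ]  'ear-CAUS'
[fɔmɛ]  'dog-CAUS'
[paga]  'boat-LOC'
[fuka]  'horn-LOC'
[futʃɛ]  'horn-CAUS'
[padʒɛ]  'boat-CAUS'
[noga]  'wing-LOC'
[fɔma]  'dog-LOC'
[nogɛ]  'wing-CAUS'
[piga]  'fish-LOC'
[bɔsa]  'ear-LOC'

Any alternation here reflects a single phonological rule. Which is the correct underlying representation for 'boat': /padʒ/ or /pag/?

The root 'boat' surfaces as [padʒɛ] and [paga], with a stem-final [dʒ] ~ [g] alternation.
Compare 'wing', with invariant [g] in [nogɛ] and [noga]: an analysis with underlying /g/ and a rule producing [dʒ] before the CAUS suffix would wrongly predict alternation here too.
So /dʒ/ is underlying, and a rule of depalatalization — palato-alveolar /tʃ/, /dʒ/ and /ʃ/ become [k], [g] and [s] when no front vowel follows — gives [g].

/padʒ/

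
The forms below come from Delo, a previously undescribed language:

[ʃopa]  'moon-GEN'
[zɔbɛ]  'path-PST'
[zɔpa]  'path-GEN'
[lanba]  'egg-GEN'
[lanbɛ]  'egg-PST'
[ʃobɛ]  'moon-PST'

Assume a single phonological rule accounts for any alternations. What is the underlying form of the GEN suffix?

The GEN morpheme has two allomorphs, [-ba] and [-pa].
By contrast the PST suffix keeps its initial [b] throughout — that segment must be underlying.
So the underlying form is /-pa/, and voiceless stops become voiced after a nasal.

/-pa/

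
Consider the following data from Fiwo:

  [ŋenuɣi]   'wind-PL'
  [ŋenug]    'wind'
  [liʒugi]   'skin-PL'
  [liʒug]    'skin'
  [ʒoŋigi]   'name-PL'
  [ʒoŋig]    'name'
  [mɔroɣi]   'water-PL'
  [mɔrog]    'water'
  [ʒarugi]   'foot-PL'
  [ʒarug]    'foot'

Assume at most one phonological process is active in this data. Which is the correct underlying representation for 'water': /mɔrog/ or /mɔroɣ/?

/mɔroɣ/

The stem for 'water' ends in [ɣ] in [mɔroɣi] but [g] in [mɔrog].
But 'name' keeps [g] in both environments ([ʒoŋigi], [ʒoŋig]), so there is no rule changing /g/ to [ɣ] before the PL suffix.
Therefore /ɣ/ is basic and [g] is derived by word-final hardening (voiced fricatives become stops word-finally).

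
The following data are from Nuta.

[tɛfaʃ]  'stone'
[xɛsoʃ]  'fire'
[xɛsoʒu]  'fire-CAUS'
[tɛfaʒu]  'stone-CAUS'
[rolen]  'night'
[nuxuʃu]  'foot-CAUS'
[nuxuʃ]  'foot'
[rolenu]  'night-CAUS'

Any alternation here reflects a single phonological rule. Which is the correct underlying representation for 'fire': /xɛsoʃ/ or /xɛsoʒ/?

'fire' shows [ʒ] ~ [ʃ] at the end of the stem ([xɛsoʒu] vs [xɛsoʃ]).
The stem 'foot' ([nuxuʃu], [nuxuʃ]) shows [ʃ] unchanged in both environments, so [ʃ] cannot be basic with [ʒ] derived before the CAUS suffix.
The alternation reflects word-final obstruent devoicing: voiced obstruents become voiceless word-finally. /ʒ/ is underlying.

/xɛsoʒ/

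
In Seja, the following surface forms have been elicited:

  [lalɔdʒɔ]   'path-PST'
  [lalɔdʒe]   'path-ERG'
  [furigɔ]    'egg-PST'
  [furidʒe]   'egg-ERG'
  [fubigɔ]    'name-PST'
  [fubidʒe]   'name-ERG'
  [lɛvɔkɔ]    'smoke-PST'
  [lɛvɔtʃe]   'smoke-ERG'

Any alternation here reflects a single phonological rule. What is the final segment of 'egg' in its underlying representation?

/g/

The root 'egg' surfaces as [furigɔ] and [furidʒe], with a stem-final [g] ~ [dʒ] alternation.
If /dʒ/ were underlying and a rule turned it into [g] before the PST suffix, 'path' would also alternate; but it has [dʒ] in both [lalɔdʒɔ] and [lalɔdʒe].
Therefore /g/ is basic and [dʒ] is derived by palatalization before a front vowel (/k/ and /g/ become palato-alveolar [tʃ] and [dʒ] before a front vowel).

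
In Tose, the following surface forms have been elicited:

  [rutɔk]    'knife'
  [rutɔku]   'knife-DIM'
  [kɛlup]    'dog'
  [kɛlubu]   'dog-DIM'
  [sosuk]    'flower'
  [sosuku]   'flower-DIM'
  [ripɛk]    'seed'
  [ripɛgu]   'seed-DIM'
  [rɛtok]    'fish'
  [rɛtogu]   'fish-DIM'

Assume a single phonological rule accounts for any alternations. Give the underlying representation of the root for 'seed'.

/ripɛg/

'seed' shows [k] ~ [g] at the end of the stem ([ripɛk] vs [ripɛgu]).
But 'flower' keeps [k] in both environments ([sosuk], [sosuku]), so there is no rule changing /k/ to [g] before the DIM suffix.
Therefore /g/ is basic and [k] is derived by word-final obstruent devoicing (voiced obstruents become voiceless word-finally).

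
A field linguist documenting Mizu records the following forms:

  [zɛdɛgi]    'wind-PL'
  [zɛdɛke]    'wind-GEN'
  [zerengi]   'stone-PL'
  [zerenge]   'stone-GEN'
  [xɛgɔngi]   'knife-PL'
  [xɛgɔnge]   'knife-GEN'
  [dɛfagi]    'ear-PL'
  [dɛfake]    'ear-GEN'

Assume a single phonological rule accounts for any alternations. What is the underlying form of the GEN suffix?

The GEN morpheme has two allomorphs, [-ge] and [-ke].
The PL suffix, which begins with [g], is invariant after every stem; so [g] is not altered by any rule here.
So the underlying form is /-ke/, and voiceless stops become voiced after a nasal.

/-ke/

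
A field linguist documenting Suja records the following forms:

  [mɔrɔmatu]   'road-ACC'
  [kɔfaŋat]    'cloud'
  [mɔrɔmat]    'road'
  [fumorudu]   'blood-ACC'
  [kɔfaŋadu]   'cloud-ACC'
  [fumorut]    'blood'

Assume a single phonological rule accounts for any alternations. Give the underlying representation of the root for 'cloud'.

/kɔfaŋad/

'cloud' shows [d] ~ [t] at the end of the stem ([kɔfaŋadu] vs [kɔfaŋat]).
But 'road' keeps [t] in both environments ([mɔrɔmatu], [mɔrɔmat]), so there is no rule changing /t/ to [d] before the ACC suffix.
So /d/ is underlying, and a rule of word-final obstruent devoicing — voiced obstruents become voiceless word-finally — gives [t].
Hence 'cloud' is /kɔfaŋad/ underlyingly.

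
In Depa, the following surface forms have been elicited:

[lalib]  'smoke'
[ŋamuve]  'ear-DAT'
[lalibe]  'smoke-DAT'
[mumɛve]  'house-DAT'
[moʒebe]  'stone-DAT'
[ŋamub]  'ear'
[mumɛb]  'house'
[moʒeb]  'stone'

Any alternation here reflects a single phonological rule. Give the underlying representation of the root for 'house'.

'house' shows [b] ~ [v] at the end of the stem ([mumɛb] vs [mumɛve]).
Compare 'stone', with invariant [b] in [moʒeb] and [moʒebe]: an analysis with underlying /b/ and a rule producing [v] before the DAT suffix would wrongly predict alternation here too.
So /v/ is underlying, and a rule of word-final hardening — voiced fricatives become stops word-finally — gives [b].
So 'house' = /mumɛv/.

/mumɛv/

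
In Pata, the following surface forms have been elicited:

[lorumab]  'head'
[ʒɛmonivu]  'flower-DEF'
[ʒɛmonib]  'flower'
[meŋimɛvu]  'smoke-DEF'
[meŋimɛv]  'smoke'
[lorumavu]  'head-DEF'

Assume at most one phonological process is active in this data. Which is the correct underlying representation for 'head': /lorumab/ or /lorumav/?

The root 'head' surfaces as [lorumab] and [lorumavu], with a stem-final [b] ~ [v] alternation.
Compare 'smoke', with invariant [v] in [meŋimɛv] and [meŋimɛvu]: an analysis with underlying /v/ and a rule producing [b] in isolation would wrongly predict alternation here too.
The alternation reflects intervocalic spirantization: voiced stops become fricatives between vowels. /b/ is underlying.

/lorumab/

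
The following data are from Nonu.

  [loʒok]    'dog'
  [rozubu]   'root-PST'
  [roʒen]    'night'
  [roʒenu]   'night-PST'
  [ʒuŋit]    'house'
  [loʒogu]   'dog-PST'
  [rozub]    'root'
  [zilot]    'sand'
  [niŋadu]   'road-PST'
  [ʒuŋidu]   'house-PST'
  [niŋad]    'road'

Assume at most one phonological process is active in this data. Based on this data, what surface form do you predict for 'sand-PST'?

The root 'house' surfaces as [ʒuŋit] and [ʒuŋidu], with a stem-final [t] ~ [d] alternation.
The stem 'road' ([niŋad], [niŋadu]) shows [d] unchanged in both environments, so [d] cannot be basic with [t] derived in isolation.
The underlying segment must be /t/; voiceless stops become voiced between vowels, yielding [d] there.
From [zilot] the stem 'sand' is /zilot/; between vowels this yields [zilodu].

[zilodu]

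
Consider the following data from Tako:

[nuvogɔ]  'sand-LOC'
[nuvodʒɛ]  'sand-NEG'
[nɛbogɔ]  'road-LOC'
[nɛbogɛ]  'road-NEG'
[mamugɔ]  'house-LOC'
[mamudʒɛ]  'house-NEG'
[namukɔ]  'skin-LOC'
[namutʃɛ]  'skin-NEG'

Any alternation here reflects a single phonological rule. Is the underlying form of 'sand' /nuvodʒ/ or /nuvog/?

/nuvodʒ/

The root 'sand' surfaces as [nuvogɔ] and [nuvodʒɛ], with a stem-final [g] ~ [dʒ] alternation.
If /g/ were underlying and a rule turned it into [dʒ] before the NEG suffix, 'road' would also alternate; but it has [g] in both [nɛbogɔ] and [nɛbogɛ].
The alternation reflects depalatalization: palato-alveolar /tʃ/ and /dʒ/ become [k] and [g] when no front vowel follows. /dʒ/ is underlying.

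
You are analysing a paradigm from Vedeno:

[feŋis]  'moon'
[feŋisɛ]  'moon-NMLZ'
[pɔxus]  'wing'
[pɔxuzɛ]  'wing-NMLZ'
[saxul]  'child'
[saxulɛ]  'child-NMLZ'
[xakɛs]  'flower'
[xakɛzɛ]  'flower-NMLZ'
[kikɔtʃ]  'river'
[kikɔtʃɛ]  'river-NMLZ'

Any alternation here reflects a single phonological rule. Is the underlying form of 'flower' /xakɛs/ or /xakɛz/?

In [xakɛs] and [xakɛzɛ] the final segment of 'flower' alternates: [s] ~ [z].
But 'moon' keeps [s] in both environments ([feŋis], [feŋisɛ]), so there is no rule changing /s/ to [z] before the NMLZ suffix.
So /z/ is underlying, and a rule of word-final obstruent devoicing — voiced obstruents become voiceless word-finally — gives [s].

/xakɛz/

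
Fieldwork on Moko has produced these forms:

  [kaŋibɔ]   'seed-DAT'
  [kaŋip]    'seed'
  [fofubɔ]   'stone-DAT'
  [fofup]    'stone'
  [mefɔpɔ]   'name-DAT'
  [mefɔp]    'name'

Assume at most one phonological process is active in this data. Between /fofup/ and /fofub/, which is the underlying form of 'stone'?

/fofub/

'stone' shows [b] ~ [p] at the end of the stem ([fofubɔ] vs [fofup]).
Compare 'name', with invariant [p] in [mefɔpɔ] and [mefɔp]: an analysis with underlying /p/ and a rule producing [b] before the DAT suffix would wrongly predict alternation here too.
The underlying segment must be /b/; voiced obstruents become voiceless word-finally, yielding [p] there.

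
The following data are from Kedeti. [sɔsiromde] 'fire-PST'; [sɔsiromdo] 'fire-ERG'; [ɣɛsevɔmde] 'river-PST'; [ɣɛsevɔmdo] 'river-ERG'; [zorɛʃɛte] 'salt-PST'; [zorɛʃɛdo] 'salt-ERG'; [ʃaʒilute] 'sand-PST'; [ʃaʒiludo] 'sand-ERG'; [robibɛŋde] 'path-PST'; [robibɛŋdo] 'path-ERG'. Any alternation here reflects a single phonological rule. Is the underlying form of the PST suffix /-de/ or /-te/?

/-te/

The PST suffix surfaces as [-de] and [-te], depending on the final segment of the stem.
The ERG suffix, which begins with [d], is invariant after every stem; so [d] is not altered by any rule here.
The PST suffix is therefore /-te/ underlyingly, with post-nasal voicing: voiceless stops become voiced after a nasal.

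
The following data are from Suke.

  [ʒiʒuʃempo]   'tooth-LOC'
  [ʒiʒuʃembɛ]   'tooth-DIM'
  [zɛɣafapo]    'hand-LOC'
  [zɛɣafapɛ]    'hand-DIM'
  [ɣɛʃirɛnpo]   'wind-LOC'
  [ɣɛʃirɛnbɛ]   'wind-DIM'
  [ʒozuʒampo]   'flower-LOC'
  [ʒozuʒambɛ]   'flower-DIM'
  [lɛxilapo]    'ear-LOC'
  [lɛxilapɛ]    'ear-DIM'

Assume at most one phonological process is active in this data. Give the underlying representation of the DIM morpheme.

/-bɛ/

The DIM morpheme has two allomorphs, [-bɛ] and [-pɛ].
By contrast the LOC suffix keeps its initial [p] throughout — that segment must be underlying.
So the underlying form is /-bɛ/, and voiced stops become voiceless after a vowel.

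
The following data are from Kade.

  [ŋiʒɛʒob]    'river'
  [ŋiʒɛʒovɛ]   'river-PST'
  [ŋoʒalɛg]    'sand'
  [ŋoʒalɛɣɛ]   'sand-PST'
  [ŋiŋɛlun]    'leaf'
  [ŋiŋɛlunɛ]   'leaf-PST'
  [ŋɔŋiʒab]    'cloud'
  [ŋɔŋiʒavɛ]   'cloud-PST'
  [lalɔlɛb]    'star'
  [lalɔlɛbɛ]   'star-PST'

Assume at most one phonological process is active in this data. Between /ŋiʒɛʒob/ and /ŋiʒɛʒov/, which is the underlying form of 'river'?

In [ŋiʒɛʒob] and [ŋiʒɛʒovɛ] the final segment of 'river' alternates: [b] ~ [v].
Compare 'star', with invariant [b] in [lalɔlɛb] and [lalɔlɛbɛ]: an analysis with underlying /b/ and a rule producing [v] before the PST suffix would wrongly predict alternation here too.
The underlying segment must be /v/; voiced fricatives become stops word-finally, yielding [b] there.

/ŋiʒɛʒov/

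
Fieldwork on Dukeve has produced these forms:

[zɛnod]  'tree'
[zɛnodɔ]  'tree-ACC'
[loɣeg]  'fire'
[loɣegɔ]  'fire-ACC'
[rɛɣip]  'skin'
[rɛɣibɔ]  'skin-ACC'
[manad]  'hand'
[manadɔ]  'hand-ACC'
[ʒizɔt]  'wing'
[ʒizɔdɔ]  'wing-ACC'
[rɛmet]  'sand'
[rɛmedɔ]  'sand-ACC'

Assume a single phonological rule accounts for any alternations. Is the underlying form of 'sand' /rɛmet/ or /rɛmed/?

/rɛmet/

In [rɛmet] and [rɛmedɔ] the final segment of 'sand' alternates: [t] ~ [d].
Compare 'tree', with invariant [d] in [zɛnod] and [zɛnodɔ]: an analysis with underlying /d/ and a rule producing [t] in isolation would wrongly predict alternation here too.
The alternation reflects intervocalic voicing: voiceless stops become voiced between vowels. /t/ is underlying.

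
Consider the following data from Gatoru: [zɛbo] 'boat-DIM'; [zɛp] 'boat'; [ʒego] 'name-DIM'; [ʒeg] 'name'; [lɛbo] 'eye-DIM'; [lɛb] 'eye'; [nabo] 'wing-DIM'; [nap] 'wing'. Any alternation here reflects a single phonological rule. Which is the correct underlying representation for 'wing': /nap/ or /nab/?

/nap/

'wing' shows [b] ~ [p] at the end of the stem ([nabo] vs [nap]).
But 'eye' keeps [b] in both environments ([lɛbo], [lɛb]), so there is no rule changing /b/ to [p] in isolation.
The underlying segment must be /p/; voiceless stops become voiced between vowels, yielding [b] there.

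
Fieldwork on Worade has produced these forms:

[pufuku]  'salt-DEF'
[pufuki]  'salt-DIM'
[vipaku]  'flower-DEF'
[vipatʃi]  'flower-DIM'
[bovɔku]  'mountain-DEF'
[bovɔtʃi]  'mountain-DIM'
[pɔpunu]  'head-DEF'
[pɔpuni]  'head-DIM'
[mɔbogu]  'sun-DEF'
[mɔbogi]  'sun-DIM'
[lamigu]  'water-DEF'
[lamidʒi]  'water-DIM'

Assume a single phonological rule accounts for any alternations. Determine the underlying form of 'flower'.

/vipatʃ/

In [vipaku] and [vipatʃi] the final segment of 'flower' alternates: [k] ~ [tʃ].
But 'salt' keeps [k] in both environments ([pufuku], [pufuki]), so there is no rule changing /k/ to [tʃ] before the DIM suffix.
So /tʃ/ is underlying, and a rule of depalatalization — palato-alveolar /tʃ/ and /dʒ/ become [k] and [g] when no front vowel follows — gives [k].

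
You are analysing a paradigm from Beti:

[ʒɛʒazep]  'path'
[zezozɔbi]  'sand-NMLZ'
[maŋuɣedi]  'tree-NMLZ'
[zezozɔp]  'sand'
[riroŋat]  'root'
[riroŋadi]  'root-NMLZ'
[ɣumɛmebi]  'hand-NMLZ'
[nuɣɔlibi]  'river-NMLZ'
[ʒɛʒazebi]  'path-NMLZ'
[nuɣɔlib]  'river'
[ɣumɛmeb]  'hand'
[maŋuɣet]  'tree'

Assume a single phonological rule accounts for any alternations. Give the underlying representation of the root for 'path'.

/ʒɛʒazep/

The root 'path' surfaces as [ʒɛʒazep] and [ʒɛʒazebi], with a stem-final [p] ~ [b] alternation.
But 'river' keeps [b] in both environments ([nuɣɔlib], [nuɣɔlibi]), so there is no rule changing /b/ to [p] in isolation.
Therefore /p/ is basic and [b] is derived by intervocalic voicing (voiceless stops become voiced between vowels).
The underlying form of 'path' is therefore /ʒɛʒazep/.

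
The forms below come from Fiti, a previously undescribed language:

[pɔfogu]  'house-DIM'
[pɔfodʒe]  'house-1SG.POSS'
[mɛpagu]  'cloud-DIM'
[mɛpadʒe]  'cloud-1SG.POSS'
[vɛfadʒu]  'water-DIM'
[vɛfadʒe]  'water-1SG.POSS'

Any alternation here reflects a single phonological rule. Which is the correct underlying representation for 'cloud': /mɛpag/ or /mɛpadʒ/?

/mɛpag/

The stem for 'cloud' ends in [g] in [mɛpagu] but [dʒ] in [mɛpadʒe].
But 'water' keeps [dʒ] in both environments ([vɛfadʒu], [vɛfadʒe]), so there is no rule changing /dʒ/ to [g] before the DIM suffix.
The alternation reflects palatalization before a front vowel: /g/ becomes palato-alveolar [dʒ] before a front vowel. /g/ is underlying.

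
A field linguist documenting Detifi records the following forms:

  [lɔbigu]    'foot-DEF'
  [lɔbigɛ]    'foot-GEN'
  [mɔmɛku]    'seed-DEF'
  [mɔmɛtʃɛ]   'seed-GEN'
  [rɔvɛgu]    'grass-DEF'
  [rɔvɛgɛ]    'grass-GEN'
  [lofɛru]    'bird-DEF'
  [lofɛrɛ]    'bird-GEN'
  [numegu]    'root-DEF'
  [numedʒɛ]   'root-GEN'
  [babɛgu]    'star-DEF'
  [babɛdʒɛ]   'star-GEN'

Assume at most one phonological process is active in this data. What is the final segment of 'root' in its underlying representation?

'root' shows [g] ~ [dʒ] at the end of the stem ([numegu] vs [numedʒɛ]).
The stem 'foot' ([lɔbigu], [lɔbigɛ]) shows [g] unchanged in both environments, so [g] cannot be basic with [dʒ] derived before the GEN suffix.
Therefore /dʒ/ is basic and [g] is derived by depalatalization (palato-alveolar /tʃ/ and /dʒ/ become [k] and [g] when no front vowel follows).

/dʒ/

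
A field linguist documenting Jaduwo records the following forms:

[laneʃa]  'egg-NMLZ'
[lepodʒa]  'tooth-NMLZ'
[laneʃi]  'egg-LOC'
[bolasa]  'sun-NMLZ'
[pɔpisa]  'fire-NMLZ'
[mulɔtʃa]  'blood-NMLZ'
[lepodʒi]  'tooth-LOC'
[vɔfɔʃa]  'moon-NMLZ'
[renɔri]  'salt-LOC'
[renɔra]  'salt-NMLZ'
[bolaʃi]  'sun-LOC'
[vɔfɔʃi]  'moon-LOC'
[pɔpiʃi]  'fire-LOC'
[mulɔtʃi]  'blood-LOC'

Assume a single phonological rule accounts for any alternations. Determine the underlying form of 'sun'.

/bolas/

In [bolasa] and [bolaʃi] the final segment of 'sun' alternates: [s] ~ [ʃ].
If /ʃ/ were underlying and a rule turned it into [s] before the NMLZ suffix, 'egg' would also alternate; but it has [ʃ] in both [laneʃa] and [laneʃi].
So /s/ is underlying, and a rule of palatalization before a front vowel — /s/ becomes palato-alveolar [ʃ] before a front vowel — gives [ʃ].
Hence 'sun' is /bolas/ underlyingly.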